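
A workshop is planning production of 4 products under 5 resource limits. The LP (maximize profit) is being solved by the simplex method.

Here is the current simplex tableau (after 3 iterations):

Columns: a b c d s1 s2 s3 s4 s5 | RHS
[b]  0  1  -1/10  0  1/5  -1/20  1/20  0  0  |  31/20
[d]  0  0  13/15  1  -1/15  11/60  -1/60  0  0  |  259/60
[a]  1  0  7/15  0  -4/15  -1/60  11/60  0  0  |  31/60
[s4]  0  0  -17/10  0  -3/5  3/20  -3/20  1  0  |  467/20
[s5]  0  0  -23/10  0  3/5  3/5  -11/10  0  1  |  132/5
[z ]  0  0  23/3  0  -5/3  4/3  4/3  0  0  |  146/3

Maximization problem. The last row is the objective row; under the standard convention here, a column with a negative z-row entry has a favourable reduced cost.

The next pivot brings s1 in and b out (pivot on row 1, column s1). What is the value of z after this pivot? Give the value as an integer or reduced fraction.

739/12

Minimum ratio for s1: (31/20)/(1/5) = 31/4.
z changes by −(z-row coeff of s1)·ratio = −(-5/3)·(31/4) = 155/12.
New z = 146/3 + (155/12) = 739/12.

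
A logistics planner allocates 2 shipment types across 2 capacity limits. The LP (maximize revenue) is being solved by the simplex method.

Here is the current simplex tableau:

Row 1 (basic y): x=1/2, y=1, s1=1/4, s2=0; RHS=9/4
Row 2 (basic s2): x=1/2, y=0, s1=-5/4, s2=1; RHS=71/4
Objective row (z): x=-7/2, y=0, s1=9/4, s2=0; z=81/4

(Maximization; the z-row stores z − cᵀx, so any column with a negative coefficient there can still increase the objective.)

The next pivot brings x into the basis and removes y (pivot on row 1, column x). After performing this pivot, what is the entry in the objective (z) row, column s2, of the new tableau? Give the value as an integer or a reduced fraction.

Pivot element is row 1, column x: 1/2.
Normalize row 1: new (row 1, s2) = 0/(1/2) = 0.
z-row ← z-row − (-7/2)·(new row 1): 0 − (-7/2)·0 = 0.

0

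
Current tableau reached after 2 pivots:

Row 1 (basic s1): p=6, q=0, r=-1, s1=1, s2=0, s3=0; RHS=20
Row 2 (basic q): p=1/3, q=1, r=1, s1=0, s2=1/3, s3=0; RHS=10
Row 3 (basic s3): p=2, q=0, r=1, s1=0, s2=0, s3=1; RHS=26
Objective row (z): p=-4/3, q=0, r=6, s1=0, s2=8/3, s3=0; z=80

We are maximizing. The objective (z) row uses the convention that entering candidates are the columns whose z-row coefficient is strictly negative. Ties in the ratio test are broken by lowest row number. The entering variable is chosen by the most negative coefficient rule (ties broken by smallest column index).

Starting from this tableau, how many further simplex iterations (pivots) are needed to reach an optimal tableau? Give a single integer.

1

pivot: p in, s1 out → z = 760/9
No improving column remains; optimal.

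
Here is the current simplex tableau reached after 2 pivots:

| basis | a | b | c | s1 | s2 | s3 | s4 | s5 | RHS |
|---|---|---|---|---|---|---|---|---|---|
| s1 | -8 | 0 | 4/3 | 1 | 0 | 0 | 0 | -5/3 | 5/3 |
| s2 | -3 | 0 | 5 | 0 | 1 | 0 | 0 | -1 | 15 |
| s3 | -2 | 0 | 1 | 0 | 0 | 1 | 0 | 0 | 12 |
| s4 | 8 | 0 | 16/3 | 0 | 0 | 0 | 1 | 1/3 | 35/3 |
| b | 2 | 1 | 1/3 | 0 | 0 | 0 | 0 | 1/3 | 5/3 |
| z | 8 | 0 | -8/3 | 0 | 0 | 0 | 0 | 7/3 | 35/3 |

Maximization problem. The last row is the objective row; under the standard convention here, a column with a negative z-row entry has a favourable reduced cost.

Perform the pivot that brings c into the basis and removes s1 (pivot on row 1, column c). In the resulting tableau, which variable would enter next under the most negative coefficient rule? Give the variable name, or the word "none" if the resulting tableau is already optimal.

Pivot element 4/3. New z-row = old z-row − (-8/3)·(row 1/(4/3)).
Updated z-row coefficients: a: -8, b: 0, c: 0, s1: 2, s2: 0, s3: 0, s4: 0, s5: -1.
The most negative is -8 in column a, so a would enter next.

a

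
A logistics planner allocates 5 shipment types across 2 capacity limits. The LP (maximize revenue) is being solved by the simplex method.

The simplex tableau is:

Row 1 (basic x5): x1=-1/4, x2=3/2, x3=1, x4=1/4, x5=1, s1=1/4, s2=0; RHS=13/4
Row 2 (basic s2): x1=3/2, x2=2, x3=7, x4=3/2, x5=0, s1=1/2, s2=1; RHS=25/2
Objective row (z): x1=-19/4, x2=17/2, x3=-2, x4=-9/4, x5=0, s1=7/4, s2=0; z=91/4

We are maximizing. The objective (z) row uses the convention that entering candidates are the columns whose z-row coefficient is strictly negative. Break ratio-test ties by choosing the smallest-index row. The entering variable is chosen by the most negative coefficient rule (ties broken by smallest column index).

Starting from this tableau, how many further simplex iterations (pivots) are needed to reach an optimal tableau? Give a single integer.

1

pivot: x1 in, s2 out → z = 187/3
No improving column remains; optimal.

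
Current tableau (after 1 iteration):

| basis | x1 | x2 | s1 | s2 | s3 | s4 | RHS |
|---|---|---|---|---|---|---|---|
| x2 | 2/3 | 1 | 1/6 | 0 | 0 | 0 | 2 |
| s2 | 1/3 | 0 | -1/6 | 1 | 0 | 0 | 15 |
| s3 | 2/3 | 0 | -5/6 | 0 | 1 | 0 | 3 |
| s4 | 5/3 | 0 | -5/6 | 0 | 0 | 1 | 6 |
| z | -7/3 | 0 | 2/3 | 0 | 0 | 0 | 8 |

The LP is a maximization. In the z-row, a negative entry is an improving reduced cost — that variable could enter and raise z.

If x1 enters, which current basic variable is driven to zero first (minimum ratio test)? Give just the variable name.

Ratios: row 1 (x2): 2/(2/3) = 3; row 2 (s2): 15/(1/3) = 45; row 3 (s3): 3/(2/3) = 9/2; row 4 (s4): 6/(5/3) = 18/5.
Minimum ratio 3 is in the x2 row, so x2 leaves.

x2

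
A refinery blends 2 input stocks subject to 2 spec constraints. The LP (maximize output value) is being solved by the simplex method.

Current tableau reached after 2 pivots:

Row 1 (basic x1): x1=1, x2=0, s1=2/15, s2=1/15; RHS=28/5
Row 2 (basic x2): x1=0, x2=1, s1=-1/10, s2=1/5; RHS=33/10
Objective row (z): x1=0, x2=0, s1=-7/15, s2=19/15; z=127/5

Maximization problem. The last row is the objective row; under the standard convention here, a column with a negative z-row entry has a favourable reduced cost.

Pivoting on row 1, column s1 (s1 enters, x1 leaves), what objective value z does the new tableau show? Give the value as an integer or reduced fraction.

45

Minimum ratio for s1: (28/5)/(2/15) = 42.
z changes by −(z-row coeff of s1)·ratio = −(-7/15)·42 = 98/5.
New z = 127/5 + (98/5) = 45.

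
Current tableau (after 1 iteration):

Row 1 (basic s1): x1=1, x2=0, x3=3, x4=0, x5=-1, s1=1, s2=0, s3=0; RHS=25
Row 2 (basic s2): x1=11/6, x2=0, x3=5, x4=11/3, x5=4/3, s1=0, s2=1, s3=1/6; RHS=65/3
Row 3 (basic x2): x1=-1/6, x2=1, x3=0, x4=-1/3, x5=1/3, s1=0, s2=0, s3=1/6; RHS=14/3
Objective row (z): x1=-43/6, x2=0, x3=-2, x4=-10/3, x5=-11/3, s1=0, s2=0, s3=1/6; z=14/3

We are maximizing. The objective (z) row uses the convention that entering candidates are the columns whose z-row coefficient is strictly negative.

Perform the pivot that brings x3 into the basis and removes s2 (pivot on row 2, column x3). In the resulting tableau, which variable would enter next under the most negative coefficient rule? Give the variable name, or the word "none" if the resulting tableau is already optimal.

x1

Pivot element 5. New z-row = old z-row − (-2)·(row 2/5).
Updated z-row coefficients: x1: -193/30, x2: 0, x3: 0, x4: -28/15, x5: -47/15, s1: 0, s2: 2/5, s3: 7/30.
The most negative is -193/30 in column x1, so x1 would enter next.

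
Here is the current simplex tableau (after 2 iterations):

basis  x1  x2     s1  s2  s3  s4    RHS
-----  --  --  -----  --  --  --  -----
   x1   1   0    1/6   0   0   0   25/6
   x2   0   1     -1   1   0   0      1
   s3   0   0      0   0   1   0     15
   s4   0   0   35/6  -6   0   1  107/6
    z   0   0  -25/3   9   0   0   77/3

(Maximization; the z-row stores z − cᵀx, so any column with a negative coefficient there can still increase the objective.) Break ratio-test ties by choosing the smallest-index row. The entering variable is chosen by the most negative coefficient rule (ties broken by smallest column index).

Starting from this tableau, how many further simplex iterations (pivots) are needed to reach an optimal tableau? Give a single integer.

1

pivot: s1 in, s4 out → z = 358/7
No improving column remains; optimal.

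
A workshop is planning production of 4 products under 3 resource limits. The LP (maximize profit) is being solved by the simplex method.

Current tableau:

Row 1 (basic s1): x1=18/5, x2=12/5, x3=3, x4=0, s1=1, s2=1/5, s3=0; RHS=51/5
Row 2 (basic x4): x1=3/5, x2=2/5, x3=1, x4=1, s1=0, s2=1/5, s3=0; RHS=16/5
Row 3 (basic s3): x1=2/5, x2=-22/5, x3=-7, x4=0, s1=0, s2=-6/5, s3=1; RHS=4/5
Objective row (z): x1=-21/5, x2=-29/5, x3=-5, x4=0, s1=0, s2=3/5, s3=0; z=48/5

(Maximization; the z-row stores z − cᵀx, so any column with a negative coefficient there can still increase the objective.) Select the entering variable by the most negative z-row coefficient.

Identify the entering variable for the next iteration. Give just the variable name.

Objective-row coefficients: x1: -21/5, x2: -29/5, x3: -5, x4: 0, s1: 0, s2: 3/5, s3: 0.
The most negative is -29/5 in column x2, so x2 enters.

x2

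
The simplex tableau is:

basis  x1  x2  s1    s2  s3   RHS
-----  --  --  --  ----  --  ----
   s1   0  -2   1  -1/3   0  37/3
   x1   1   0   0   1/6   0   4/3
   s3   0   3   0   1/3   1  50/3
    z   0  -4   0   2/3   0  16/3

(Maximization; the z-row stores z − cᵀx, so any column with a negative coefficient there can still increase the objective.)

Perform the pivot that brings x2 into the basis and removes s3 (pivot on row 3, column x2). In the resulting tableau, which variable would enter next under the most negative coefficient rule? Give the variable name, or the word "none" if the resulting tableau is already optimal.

none

Pivot element 3. New z-row = old z-row − (-4)·(row 3/3).
Updated z-row coefficients: x1: 0, x2: 0, s1: 0, s2: 10/9, s3: 4/3.
No coefficient is strictly negative; the tableau after this pivot is optimal.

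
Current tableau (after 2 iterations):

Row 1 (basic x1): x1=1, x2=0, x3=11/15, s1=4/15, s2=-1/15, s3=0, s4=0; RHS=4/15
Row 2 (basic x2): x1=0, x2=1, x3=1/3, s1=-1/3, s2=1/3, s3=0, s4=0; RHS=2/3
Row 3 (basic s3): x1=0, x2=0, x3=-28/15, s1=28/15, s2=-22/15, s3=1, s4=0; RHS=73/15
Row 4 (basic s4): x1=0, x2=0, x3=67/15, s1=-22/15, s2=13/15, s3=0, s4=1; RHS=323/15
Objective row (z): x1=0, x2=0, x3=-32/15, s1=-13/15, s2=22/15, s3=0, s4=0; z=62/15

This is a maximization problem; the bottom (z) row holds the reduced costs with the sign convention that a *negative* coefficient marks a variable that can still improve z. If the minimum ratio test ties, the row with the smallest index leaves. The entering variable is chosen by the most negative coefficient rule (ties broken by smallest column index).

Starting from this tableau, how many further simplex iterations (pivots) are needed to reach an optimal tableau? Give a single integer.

pivot: x3 in, x1 out → z = 54/11
pivot: s1 in, x3 out → z = 5
No improving column remains; optimal.

2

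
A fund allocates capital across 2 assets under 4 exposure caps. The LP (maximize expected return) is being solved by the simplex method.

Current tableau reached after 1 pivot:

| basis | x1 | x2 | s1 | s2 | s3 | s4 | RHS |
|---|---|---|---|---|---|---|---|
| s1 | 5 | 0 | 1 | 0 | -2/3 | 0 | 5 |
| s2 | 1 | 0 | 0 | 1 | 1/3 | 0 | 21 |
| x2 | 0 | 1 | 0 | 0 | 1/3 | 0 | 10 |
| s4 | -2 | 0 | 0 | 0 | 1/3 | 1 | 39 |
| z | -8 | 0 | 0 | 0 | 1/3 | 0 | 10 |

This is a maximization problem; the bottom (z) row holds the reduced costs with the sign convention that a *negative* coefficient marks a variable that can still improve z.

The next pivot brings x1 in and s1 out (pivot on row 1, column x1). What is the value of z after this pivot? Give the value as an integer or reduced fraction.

Minimum ratio for x1: 5/5 = 1.
z changes by −(z-row coeff of x1)·ratio = −(-8)·1 = 8.
New z = 10 + 8 = 18.

18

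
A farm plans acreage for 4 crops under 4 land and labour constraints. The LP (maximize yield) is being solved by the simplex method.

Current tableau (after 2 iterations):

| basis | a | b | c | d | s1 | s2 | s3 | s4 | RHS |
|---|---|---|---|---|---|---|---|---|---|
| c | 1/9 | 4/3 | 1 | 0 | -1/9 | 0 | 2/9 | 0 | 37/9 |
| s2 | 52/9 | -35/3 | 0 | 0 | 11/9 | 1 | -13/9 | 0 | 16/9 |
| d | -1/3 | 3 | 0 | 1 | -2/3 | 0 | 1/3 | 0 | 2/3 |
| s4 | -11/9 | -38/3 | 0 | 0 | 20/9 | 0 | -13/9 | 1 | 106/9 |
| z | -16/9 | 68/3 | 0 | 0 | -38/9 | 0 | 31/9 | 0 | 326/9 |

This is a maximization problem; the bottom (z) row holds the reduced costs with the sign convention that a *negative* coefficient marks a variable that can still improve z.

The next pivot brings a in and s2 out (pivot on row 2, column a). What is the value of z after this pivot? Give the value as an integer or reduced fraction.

478/13

Minimum ratio for a: (16/9)/(52/9) = 4/13.
z changes by −(z-row coeff of a)·ratio = −(-16/9)·(4/13) = 64/117.
New z = 326/9 + (64/117) = 478/13.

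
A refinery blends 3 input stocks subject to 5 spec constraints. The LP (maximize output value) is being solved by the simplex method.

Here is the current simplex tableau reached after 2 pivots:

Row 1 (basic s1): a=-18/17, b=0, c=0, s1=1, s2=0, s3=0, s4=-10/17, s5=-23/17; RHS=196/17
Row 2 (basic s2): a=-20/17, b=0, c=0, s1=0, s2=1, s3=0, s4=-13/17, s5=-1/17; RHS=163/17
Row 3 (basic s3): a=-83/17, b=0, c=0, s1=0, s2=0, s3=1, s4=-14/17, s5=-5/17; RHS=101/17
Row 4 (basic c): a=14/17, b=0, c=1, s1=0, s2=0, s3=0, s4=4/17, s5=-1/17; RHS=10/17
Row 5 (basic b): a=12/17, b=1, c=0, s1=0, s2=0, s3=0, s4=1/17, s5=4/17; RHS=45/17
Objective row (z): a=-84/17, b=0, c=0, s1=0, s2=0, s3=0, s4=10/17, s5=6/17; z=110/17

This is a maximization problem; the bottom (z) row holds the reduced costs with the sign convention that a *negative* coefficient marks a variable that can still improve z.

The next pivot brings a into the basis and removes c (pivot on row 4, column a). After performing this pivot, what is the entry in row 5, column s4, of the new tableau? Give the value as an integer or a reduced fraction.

Pivot element is row 4, column a: 14/17.
Normalize row 4: new (row 4, s4) = (4/17)/(14/17) = 2/7.
row 5 ← row 5 − (12/17)·(new row 4): 1/17 − (12/17)·(2/7) = -1/7.

-1/7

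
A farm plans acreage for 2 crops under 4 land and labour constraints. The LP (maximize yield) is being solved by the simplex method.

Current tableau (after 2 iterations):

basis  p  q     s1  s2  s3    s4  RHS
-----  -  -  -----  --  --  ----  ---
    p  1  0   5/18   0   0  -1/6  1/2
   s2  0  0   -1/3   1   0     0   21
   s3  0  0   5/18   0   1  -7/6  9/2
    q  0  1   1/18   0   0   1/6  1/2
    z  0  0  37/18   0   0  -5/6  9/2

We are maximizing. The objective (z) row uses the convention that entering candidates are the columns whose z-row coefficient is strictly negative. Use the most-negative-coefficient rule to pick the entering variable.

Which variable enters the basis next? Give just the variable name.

Objective-row coefficients: p: 0, q: 0, s1: 37/18, s2: 0, s3: 0, s4: -5/6.
The most negative is -5/6 in column s4, so s4 enters.

s4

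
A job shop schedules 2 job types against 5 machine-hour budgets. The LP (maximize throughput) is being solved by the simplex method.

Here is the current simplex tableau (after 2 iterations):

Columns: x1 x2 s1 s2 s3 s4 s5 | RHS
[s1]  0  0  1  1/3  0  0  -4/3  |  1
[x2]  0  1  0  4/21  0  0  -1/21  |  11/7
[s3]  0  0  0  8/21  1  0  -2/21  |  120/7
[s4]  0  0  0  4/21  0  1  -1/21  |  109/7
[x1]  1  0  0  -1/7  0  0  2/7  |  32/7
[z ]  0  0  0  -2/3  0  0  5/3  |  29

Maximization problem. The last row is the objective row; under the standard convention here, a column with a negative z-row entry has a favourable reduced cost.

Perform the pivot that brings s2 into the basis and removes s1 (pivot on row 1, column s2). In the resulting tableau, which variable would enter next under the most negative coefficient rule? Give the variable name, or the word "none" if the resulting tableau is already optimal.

Pivot element 1/3. New z-row = old z-row − (-2/3)·(row 1/(1/3)).
Updated z-row coefficients: x1: 0, x2: 0, s1: 2, s2: 0, s3: 0, s4: 0, s5: -1.
The most negative is -1 in column s5, so s5 would enter next.

s5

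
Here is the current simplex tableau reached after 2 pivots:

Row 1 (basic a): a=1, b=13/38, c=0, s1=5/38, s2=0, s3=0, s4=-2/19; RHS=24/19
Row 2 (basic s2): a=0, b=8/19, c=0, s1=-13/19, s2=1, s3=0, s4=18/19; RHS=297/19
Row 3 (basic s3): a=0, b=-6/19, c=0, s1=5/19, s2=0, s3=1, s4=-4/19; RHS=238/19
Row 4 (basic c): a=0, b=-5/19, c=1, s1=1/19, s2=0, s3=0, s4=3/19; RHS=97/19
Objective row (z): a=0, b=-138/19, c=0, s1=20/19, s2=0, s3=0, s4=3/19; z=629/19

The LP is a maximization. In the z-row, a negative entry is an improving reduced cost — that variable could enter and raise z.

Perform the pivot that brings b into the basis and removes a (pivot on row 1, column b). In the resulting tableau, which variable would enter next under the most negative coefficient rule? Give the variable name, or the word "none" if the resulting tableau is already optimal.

s4

Pivot element 13/38. New z-row = old z-row − (-138/19)·(row 1/(13/38)).
Updated z-row coefficients: a: 276/13, b: 0, c: 0, s1: 50/13, s2: 0, s3: 0, s4: -27/13.
The most negative is -27/13 in column s4, so s4 would enter next.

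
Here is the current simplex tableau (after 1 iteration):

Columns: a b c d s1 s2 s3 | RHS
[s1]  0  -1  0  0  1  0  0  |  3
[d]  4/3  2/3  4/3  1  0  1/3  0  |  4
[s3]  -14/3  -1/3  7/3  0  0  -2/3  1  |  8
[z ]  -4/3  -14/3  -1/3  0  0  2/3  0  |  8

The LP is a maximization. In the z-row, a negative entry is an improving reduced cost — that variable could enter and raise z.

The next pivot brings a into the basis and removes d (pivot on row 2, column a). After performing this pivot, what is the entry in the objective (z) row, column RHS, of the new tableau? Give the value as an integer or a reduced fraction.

12

Pivot element is row 2, column a: 4/3.
Normalize row 2: new (row 2, RHS) = 4/(4/3) = 3.
z-row ← z-row − (-4/3)·(new row 2): 8 − (-4/3)·3 = 12.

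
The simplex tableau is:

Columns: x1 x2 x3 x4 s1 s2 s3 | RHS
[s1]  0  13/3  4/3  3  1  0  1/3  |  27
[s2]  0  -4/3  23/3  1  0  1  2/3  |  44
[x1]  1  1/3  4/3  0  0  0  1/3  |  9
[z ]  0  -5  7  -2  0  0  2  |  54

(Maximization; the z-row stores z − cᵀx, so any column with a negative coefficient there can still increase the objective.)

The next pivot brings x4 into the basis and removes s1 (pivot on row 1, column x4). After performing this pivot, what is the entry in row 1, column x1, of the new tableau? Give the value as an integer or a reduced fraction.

Pivot element is row 1, column x4: 3.
Normalize row 1: new (row 1, x1) = 0/3 = 0.
Row 1 is the pivot row, so the entry is 0.

0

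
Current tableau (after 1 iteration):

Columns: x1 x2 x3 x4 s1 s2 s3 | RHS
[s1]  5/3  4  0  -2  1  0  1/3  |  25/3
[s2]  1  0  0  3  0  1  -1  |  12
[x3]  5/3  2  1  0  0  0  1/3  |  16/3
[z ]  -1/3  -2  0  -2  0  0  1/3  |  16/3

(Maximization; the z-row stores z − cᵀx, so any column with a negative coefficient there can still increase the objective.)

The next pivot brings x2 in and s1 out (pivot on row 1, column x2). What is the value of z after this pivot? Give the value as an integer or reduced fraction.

Minimum ratio for x2: (25/3)/4 = 25/12.
z changes by −(z-row coeff of x2)·ratio = −(-2)·(25/12) = 25/6.
New z = 16/3 + (25/6) = 19/2.

19/2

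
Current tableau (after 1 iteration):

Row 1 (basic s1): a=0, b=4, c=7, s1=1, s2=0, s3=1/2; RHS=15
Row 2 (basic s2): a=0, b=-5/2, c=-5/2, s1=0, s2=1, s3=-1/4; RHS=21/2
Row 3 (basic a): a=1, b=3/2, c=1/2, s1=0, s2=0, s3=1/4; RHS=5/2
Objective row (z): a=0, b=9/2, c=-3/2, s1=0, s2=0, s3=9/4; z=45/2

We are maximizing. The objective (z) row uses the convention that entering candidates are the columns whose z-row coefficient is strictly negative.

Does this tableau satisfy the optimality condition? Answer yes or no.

Column c has objective-row coefficient -3/2, which is negative; an improving pivot exists, so not yet optimal.

no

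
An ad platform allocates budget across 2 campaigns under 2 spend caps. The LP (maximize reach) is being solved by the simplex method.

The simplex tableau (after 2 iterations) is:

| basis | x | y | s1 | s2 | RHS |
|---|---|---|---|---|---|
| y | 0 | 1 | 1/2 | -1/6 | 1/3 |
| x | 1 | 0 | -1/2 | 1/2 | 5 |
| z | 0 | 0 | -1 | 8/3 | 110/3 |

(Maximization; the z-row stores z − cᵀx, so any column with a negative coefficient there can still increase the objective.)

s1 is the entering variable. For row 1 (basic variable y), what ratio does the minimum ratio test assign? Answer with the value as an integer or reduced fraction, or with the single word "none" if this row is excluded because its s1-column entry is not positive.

Ratio = RHS / (s1 entry) = (1/3) / (1/2) = 2/3.

2/3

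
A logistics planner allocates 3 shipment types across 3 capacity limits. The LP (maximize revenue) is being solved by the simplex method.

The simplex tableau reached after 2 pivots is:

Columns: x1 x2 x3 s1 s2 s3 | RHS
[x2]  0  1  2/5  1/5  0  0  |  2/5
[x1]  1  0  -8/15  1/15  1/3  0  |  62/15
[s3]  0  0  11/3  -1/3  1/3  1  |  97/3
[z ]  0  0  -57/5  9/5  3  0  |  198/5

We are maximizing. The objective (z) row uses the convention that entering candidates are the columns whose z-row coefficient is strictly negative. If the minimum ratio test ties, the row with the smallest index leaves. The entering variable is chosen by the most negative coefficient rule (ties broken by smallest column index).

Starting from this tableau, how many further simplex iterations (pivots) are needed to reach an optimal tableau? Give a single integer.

1

pivot: x3 in, x2 out → z = 51
No improving column remains; optimal.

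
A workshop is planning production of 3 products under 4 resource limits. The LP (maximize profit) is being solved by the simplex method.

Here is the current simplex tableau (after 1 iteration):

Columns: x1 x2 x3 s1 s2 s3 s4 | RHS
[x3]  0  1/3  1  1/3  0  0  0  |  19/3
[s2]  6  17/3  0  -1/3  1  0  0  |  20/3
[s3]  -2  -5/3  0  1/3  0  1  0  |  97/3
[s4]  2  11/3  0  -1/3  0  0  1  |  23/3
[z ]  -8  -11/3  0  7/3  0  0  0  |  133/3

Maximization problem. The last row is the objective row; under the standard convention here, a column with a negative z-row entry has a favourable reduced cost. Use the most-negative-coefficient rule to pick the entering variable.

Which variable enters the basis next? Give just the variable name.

x1

Objective-row coefficients: x1: -8, x2: -11/3, x3: 0, s1: 7/3, s2: 0, s3: 0, s4: 0.
The most negative is -8 in column x1, so x1 enters.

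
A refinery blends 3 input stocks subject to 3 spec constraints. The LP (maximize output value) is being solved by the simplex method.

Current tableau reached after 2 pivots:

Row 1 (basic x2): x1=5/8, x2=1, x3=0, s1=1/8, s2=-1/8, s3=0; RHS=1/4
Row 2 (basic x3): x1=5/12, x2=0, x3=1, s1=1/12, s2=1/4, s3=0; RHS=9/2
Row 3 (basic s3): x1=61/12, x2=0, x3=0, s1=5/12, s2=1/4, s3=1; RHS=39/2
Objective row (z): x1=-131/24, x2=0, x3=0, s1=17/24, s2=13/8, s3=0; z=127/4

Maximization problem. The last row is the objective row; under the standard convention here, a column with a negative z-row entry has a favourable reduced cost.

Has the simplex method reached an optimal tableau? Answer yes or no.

no

Column x1 has objective-row coefficient -131/24, which is negative; an improving pivot exists, so not yet optimal.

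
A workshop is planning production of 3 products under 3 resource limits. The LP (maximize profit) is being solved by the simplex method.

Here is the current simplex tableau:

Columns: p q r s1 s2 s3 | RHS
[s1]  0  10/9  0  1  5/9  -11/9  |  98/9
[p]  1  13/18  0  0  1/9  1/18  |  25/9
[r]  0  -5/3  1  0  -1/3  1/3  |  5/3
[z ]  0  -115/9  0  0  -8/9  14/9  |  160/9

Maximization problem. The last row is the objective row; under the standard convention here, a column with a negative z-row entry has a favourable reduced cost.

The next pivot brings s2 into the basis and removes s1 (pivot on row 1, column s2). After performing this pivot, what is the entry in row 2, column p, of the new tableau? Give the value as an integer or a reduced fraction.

1

Pivot element is row 1, column s2: 5/9.
Normalize row 1: new (row 1, p) = 0/(5/9) = 0.
row 2 ← row 2 − (1/9)·(new row 1): 1 − (1/9)·0 = 1.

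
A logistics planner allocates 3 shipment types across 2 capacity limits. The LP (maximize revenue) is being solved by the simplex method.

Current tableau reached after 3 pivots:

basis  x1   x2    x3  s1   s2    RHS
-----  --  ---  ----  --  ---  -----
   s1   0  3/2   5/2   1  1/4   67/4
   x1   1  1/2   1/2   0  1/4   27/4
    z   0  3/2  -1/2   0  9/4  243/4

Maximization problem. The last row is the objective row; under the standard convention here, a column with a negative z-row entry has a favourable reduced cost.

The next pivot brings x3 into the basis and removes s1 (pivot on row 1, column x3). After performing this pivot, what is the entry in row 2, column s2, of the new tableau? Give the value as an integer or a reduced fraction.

Pivot element is row 1, column x3: 5/2.
Normalize row 1: new (row 1, s2) = (1/4)/(5/2) = 1/10.
row 2 ← row 2 − (1/2)·(new row 1): 1/4 − (1/2)·(1/10) = 1/5.

1/5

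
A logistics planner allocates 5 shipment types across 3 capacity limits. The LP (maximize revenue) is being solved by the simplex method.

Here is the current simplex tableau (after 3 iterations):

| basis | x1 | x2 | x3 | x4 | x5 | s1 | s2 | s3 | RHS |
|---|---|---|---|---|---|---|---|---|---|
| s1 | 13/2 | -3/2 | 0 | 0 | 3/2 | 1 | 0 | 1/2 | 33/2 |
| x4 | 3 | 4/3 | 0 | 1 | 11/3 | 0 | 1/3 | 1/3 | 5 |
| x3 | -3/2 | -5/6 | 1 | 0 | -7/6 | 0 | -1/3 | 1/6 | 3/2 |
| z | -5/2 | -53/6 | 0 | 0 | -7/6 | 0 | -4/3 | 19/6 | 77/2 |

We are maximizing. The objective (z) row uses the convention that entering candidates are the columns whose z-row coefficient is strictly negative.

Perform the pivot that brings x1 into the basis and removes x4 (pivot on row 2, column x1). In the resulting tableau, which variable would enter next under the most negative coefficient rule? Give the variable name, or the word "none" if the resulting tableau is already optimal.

Pivot element 3. New z-row = old z-row − (-5/2)·(row 2/3).
Updated z-row coefficients: x1: 0, x2: -139/18, x3: 0, x4: 5/6, x5: 17/9, s1: 0, s2: -19/18, s3: 31/9.
The most negative is -139/18 in column x2, so x2 would enter next.

x2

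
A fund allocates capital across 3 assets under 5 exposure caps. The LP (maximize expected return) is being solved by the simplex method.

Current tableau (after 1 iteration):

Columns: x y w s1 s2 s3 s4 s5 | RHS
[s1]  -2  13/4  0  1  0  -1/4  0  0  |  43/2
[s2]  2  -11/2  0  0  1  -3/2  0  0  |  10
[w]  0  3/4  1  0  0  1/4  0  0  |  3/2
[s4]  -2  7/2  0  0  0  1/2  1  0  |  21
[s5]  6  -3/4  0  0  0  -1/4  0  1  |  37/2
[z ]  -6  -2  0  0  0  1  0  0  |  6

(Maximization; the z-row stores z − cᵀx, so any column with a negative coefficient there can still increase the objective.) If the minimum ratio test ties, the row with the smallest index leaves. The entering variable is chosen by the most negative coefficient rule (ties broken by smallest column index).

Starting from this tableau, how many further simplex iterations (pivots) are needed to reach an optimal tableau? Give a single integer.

pivot: x in, s5 out → z = 49/2
pivot: y in, w out → z = 30
No improving column remains; optimal.

2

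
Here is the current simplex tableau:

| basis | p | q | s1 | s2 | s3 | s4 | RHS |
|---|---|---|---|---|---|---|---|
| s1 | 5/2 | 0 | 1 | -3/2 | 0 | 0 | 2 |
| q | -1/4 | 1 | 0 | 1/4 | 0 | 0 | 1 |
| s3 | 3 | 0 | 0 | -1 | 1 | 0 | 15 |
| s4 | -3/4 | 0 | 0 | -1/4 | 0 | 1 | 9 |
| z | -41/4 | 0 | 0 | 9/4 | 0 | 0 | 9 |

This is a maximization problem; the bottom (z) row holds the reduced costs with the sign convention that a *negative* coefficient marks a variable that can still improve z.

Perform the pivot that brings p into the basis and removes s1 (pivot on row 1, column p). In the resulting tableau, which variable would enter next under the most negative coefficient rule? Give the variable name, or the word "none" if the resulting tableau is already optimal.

Pivot element 5/2. New z-row = old z-row − (-41/4)·(row 1/(5/2)).
Updated z-row coefficients: p: 0, q: 0, s1: 41/10, s2: -39/10, s3: 0, s4: 0.
The most negative is -39/10 in column s2, so s2 would enter next.

s2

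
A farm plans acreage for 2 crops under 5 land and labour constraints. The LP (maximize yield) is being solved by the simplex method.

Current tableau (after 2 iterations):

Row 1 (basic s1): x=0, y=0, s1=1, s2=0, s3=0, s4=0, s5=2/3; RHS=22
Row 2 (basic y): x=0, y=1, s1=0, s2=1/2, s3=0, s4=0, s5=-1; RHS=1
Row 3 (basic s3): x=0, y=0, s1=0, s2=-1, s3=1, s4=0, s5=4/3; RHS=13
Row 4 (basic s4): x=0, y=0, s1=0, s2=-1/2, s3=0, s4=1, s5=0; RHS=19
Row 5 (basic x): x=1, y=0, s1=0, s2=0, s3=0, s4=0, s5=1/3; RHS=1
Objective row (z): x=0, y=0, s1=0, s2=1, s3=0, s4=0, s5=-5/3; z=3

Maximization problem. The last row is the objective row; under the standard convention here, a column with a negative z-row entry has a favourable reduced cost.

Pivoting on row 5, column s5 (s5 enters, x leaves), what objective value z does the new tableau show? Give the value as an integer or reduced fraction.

Minimum ratio for s5: 1/(1/3) = 3.
z changes by −(z-row coeff of s5)·ratio = −(-5/3)·3 = 5.
New z = 3 + 5 = 8.

8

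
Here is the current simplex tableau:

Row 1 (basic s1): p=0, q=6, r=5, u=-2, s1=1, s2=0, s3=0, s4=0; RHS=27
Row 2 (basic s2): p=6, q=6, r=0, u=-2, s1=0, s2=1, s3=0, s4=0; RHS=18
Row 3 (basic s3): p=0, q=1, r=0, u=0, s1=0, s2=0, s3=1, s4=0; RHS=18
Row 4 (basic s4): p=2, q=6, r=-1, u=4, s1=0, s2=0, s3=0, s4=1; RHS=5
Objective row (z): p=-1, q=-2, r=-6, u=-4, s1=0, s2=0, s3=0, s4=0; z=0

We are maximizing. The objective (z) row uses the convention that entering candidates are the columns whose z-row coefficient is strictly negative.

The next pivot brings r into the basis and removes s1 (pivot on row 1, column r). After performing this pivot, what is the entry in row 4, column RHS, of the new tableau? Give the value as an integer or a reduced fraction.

52/5

Pivot element is row 1, column r: 5.
Normalize row 1: new (row 1, RHS) = 27/5 = 27/5.
row 4 ← row 4 − (-1)·(new row 1): 5 − (-1)·(27/5) = 52/5.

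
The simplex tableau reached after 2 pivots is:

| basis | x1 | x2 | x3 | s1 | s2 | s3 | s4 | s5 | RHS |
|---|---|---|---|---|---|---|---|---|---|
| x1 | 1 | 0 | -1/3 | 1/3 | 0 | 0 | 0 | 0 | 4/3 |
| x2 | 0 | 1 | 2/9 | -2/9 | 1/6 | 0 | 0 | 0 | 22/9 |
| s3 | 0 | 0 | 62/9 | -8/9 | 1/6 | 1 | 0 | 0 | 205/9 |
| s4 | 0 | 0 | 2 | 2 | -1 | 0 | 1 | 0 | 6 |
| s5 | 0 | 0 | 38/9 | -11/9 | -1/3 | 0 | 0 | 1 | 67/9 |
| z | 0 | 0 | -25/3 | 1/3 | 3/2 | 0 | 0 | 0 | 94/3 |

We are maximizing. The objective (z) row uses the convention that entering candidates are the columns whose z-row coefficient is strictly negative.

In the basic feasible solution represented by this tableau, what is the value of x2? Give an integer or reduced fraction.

22/9

x2 is basic (row 2); its value is the RHS of that row: 22/9.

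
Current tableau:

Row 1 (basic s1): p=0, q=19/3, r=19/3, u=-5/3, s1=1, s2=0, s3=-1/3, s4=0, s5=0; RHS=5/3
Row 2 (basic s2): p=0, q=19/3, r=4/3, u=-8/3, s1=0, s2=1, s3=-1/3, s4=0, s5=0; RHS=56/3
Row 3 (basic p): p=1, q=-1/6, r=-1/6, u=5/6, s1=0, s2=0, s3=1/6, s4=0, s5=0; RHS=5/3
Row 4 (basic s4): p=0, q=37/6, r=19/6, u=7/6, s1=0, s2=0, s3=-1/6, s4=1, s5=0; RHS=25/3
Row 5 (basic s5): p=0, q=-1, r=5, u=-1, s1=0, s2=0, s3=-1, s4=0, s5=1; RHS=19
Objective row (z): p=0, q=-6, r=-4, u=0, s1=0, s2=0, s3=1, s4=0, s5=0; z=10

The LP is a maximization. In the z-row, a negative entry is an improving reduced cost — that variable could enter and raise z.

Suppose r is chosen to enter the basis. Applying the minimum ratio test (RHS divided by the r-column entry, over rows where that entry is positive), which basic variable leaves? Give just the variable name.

s1

Ratios: row 1 (s1): (5/3)/(19/3) = 5/19; row 2 (s2): (56/3)/(4/3) = 14; row 3 (p): entry -1/6 ≤ 0, skip; row 4 (s4): (25/3)/(19/6) = 50/19; row 5 (s5): 19/5 = 19/5.
Minimum ratio 5/19 is in the s1 row, so s1 leaves.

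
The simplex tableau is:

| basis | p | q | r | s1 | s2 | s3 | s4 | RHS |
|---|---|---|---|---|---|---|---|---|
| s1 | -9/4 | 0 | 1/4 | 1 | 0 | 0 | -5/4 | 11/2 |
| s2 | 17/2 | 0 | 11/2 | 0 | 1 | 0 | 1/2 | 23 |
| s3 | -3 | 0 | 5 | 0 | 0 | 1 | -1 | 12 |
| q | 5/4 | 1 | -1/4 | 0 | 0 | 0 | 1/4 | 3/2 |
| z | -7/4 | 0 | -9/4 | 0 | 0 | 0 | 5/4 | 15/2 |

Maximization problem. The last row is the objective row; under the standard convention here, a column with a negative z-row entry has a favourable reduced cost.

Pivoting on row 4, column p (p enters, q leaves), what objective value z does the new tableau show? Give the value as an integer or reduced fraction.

48/5

Minimum ratio for p: (3/2)/(5/4) = 6/5.
z changes by −(z-row coeff of p)·ratio = −(-7/4)·(6/5) = 21/10.
New z = 15/2 + (21/10) = 48/5.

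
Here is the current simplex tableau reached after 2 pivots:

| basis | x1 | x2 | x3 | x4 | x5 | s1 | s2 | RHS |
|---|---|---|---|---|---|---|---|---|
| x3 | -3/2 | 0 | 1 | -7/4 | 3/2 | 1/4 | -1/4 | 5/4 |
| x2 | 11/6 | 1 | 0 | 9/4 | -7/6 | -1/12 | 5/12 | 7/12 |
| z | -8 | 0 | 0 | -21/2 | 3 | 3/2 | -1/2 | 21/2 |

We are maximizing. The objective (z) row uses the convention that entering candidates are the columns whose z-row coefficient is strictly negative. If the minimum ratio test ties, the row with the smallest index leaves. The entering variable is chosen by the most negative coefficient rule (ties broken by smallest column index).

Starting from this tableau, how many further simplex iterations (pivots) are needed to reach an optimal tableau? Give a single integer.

2

pivot: x4 in, x2 out → z = 119/9
pivot: x5 in, x3 out → z = 81/4
No improving column remains; optimal.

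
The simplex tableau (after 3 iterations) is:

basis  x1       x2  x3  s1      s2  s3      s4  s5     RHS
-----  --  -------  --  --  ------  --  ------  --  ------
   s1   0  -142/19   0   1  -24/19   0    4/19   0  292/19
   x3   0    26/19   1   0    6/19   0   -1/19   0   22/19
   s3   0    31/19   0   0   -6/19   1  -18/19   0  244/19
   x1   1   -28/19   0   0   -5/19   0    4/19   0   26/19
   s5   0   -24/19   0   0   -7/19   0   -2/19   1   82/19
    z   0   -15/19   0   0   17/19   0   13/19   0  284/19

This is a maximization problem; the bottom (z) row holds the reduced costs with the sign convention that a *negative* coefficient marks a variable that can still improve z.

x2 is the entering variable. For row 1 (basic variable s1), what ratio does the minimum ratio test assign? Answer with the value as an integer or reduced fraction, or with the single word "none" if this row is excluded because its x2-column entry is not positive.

The x2 entry in row 1 is -142/19 ≤ 0, so this row gives no ratio.

none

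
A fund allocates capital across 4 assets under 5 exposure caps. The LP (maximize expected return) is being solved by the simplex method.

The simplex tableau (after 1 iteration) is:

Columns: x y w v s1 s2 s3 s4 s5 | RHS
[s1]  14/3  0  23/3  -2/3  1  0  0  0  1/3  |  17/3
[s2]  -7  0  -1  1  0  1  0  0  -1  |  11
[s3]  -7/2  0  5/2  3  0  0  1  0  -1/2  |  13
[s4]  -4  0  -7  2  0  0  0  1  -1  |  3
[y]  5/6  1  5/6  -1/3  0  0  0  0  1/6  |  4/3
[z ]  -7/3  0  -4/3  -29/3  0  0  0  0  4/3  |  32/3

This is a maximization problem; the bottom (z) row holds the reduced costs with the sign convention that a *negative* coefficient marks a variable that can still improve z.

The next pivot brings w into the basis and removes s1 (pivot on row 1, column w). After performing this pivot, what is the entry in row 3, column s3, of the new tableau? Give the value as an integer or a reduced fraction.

1

Pivot element is row 1, column w: 23/3.
Normalize row 1: new (row 1, s3) = 0/(23/3) = 0.
row 3 ← row 3 − (5/2)·(new row 1): 1 − (5/2)·0 = 1.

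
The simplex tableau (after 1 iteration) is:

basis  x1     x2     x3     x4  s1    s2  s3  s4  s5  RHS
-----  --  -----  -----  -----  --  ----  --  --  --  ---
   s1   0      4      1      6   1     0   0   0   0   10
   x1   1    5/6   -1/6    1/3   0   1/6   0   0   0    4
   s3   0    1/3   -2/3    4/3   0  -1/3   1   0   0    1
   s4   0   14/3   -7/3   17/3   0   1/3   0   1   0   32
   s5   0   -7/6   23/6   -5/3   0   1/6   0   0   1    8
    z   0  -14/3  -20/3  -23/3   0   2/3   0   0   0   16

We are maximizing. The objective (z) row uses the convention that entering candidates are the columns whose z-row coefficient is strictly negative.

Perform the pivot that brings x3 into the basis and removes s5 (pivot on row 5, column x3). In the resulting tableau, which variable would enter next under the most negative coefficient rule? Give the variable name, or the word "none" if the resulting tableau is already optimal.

Pivot element 23/6. New z-row = old z-row − (-20/3)·(row 5/(23/6)).
Updated z-row coefficients: x1: 0, x2: -154/23, x3: 0, x4: -243/23, s1: 0, s2: 22/23, s3: 0, s4: 0, s5: 40/23.
The most negative is -243/23 in column x4, so x4 would enter next.

x4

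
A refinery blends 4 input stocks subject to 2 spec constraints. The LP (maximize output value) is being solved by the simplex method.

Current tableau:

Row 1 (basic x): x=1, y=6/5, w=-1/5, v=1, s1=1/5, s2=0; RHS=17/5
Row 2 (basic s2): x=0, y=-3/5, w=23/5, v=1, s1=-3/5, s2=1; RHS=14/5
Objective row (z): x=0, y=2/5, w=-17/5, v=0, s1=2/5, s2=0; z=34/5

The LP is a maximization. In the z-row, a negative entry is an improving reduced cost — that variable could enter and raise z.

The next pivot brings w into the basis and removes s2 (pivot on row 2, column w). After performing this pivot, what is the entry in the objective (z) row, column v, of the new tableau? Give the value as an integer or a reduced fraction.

Pivot element is row 2, column w: 23/5.
Normalize row 2: new (row 2, v) = 1/(23/5) = 5/23.
z-row ← z-row − (-17/5)·(new row 2): 0 − (-17/5)·(5/23) = 17/23.

17/23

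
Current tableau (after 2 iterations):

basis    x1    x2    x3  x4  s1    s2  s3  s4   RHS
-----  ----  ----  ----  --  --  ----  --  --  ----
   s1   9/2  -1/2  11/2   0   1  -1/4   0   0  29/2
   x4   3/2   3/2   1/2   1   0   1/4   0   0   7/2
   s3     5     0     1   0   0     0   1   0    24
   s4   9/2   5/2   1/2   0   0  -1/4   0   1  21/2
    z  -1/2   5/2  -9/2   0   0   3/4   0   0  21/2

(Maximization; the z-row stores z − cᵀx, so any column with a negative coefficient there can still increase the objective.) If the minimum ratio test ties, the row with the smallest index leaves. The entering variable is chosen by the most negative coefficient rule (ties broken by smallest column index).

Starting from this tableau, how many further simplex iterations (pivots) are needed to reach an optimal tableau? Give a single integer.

pivot: x3 in, s1 out → z = 246/11
No improving column remains; optimal.

1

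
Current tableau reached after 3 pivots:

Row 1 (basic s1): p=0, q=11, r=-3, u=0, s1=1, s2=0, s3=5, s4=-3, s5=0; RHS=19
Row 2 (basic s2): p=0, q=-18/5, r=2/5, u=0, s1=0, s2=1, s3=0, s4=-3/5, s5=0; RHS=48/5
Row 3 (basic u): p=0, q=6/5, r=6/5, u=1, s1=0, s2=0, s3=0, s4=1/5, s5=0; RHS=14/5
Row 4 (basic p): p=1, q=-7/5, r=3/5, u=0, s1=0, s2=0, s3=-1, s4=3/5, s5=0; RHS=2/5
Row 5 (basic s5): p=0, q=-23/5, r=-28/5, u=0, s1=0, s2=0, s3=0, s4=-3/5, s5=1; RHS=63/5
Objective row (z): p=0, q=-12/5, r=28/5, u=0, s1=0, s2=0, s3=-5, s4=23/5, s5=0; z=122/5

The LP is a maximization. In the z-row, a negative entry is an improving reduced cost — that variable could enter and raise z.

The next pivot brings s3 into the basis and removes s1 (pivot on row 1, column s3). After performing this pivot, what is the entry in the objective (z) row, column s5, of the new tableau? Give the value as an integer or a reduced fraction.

0

Pivot element is row 1, column s3: 5.
Normalize row 1: new (row 1, s5) = 0/5 = 0.
z-row ← z-row − (-5)·(new row 1): 0 − (-5)·0 = 0.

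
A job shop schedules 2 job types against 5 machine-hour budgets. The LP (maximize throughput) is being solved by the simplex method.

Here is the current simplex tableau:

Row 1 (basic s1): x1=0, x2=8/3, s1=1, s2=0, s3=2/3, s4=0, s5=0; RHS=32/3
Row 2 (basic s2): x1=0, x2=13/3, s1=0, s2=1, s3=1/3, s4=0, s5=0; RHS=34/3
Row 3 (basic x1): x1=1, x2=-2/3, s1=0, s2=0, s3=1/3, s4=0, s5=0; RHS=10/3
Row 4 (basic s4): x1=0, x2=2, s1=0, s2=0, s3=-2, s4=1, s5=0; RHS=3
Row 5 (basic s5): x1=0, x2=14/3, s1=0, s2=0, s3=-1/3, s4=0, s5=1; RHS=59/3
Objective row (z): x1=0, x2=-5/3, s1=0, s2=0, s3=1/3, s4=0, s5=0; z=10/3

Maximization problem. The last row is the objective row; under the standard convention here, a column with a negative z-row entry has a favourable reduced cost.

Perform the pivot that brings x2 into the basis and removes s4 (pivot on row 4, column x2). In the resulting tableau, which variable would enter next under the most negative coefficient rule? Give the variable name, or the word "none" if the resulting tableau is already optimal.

Pivot element 2. New z-row = old z-row − (-5/3)·(row 4/2).
Updated z-row coefficients: x1: 0, x2: 0, s1: 0, s2: 0, s3: -4/3, s4: 5/6, s5: 0.
The most negative is -4/3 in column s3, so s3 would enter next.

s3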